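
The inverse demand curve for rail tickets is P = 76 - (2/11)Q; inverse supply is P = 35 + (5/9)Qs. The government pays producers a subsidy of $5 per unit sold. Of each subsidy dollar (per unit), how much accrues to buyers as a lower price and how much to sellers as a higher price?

Buyers gain 90/73 per unit; sellers gain 275/73 per unit

Pre-subsidy: 76 - (2/11)Q = 35 + (5/9)Q gives Q* = 4059/73 and P* = 4810/73.
With the subsidy, sellers receive Ps = Pb + 5 for each unit, where Pb is the price buyers pay.
On the curves, Pb = 76 - (2/11)Q and Ps = 35 + (5/9)Q; the wedge Ps − Pb = 5 gives 35 + (5/9)Q − (76 - (2/11)Q) = 5, so Q' = 4554/73.
Then Pb = 76 − (2/11)·(4554/73) = 4720/73 and Ps = 35 + (5/9)·(4554/73) = 5085/73.
Buyers' price falls by P* − Pb = 4810/73 − 4720/73 = 90/73; sellers' price rises by Ps − P* = 5085/73 − 4810/73 = 275/73.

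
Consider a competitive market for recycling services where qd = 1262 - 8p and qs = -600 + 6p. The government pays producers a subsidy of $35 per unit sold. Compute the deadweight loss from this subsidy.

Pre-subsidy: 1262 - 8p = -600 + 6p gives p* = 133, q* = 198.
With the subsidy, sellers receive ps = pb + 35 for each unit, where pb is the price buyers pay.
Supply in terms of pb becomes qs = -600 + 6(pb + 35) = -390 + 6pb. Setting this equal to demand: 1262 - 8pb = -390 + 6pb, so pb = 118.
Sellers receive ps = 118 + 35 = 153; q' = 1262 − 8·118 = 318.
The subsidy expands output by 318 − 198 = 120 past the efficient level; on those units the gap between marginal cost and willingness to pay runs from 0 up to 35.
DWL = ½ × 35 × 120 = 2100.

Deadweight loss = $2100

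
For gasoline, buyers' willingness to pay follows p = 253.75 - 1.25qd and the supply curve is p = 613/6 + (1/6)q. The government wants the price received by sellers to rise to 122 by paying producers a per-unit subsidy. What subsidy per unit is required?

At a seller price of 122, quantity supplied is -613 + 6·122 = 119.
Buyers absorb 119 only when they pay pb = 253.75 − 1.25·119 = 105.
s = ps − pb = 122 − 105 = 17.

Required subsidy s = 17 per unit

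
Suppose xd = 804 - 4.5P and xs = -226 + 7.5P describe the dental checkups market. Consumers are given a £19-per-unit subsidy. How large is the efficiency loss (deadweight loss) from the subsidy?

Pre-subsidy: 804 - 4.5P = -226 + 7.5P gives P* = 515/6, x* = 417.75.
With the rebate, buyers effectively pay Pb = Ps − 19, where Ps is the price sellers receive.
Demand in terms of Ps becomes xd = 804 − 4.5(Ps − 19) = 889.5 - 4.5Ps. Setting this equal to supply: 889.5 - 4.5Ps = -226 + 7.5Ps, so Ps = 2231/24.
Buyers pay Pb = 2231/24 − 19 = 1775/24; x' = -226 + 7.5·(2231/24) = 471.1875.
The subsidy expands output by 471.1875 − 417.75 = 53.4375 past the efficient level; on those units the gap between marginal cost and willingness to pay runs from 0 up to 19.
DWL = ½ × 19 × 53.4375 = 507.65625.

Deadweight loss = £507.65625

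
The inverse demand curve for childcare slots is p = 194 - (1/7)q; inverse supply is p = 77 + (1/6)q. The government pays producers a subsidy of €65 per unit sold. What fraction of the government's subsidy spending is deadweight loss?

DWL / government spending = 5/28

Pre-subsidy: 194 - (1/7)q = 77 + (1/6)q gives q* = 378 and p* = 140.
With the subsidy, sellers receive ps = pb + 65 for each unit, where pb is the price buyers pay.
On the curves, pb = 194 - (1/7)q and ps = 77 + (1/6)q; the wedge ps − pb = 65 gives 77 + (1/6)q − (194 - (1/7)q) = 65, so q' = 588.
Then pb = 194 − (1/7)·588 = 110 and ps = 77 + (1/6)·588 = 175.
ΔCS = ½(378 + 588)(140 − 110) = 14490; ΔPS = ½(378 + 588)(175 − 140) = 16905.
Government spending = 65 × 588 = 38220.
DWL = ½ × 65 × (588 − 378) = 6825; fraction = 6825 / 38220 = 5/28.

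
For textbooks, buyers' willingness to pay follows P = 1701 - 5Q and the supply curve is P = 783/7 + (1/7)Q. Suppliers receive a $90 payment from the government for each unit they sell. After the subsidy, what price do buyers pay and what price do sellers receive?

Buyers pay $68.5; sellers receive $158.5

Pre-subsidy: 1701 - 5Q = 783/7 + (1/7)Q gives Q* = 309 and P* = 156.
With the subsidy, sellers receive Ps = Pb + 90 for each unit, where Pb is the price buyers pay.
On the curves, Pb = 1701 - 5Q and Ps = 783/7 + (1/7)Q; the wedge Ps − Pb = 90 gives 783/7 + (1/7)Q − (1701 - 5Q) = 90, so Q' = 326.5.
Then Pb = 1701 − 5·326.5 = 68.5 and Ps = 783/7 + (1/7)·326.5 = 158.5.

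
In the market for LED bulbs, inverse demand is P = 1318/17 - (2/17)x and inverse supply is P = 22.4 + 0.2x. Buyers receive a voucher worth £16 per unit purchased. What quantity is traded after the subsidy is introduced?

x' = 6046/27

Pre-subsidy: 1318/17 - (2/17)x = 22.4 + 0.2x gives x* = 1562/9 and P* = 514/9.
With the rebate, buyers effectively pay Pb = Ps − 16, where Ps is the price sellers receive.
On the curves, Pb = 1318/17 - (2/17)x and Ps = 22.4 + 0.2x; the wedge Ps − Pb = 16 gives 22.4 + 0.2x − (1318/17 - (2/17)x) = 16, so x' = 6046/27.
Then Pb = 1318/17 − (2/17)·(6046/27) = 1382/27 and Ps = 22.4 + 0.2·(6046/27) = 1814/27.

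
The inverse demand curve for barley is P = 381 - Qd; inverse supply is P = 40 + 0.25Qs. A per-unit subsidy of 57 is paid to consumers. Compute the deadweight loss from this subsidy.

Deadweight loss = 1299.6

Pre-subsidy: 381 - Q = 40 + 0.25Q gives Q* = 272.8 and P* = 108.2.
With the rebate, buyers effectively pay Pb = Ps − 57, where Ps is the price sellers receive.
On the curves, Pb = 381 - Q and Ps = 40 + 0.25Q; the wedge Ps − Pb = 57 gives 40 + 0.25Q − (381 - Q) = 57, so Q' = 318.4.
Then Pb = 381 − 1·318.4 = 62.6 and Ps = 40 + 0.25·318.4 = 119.6.
The subsidy expands output by 318.4 − 272.8 = 45.6 past the efficient level; on those units the gap between marginal cost and willingness to pay runs from 0 up to 57.
DWL = ½ × 57 × 45.6 = 1299.6.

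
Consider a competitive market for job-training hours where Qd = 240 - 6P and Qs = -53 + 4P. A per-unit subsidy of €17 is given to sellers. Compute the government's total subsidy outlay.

Government cost = €1785

Pre-subsidy: 240 - 6P = -53 + 4P gives P* = 29.3, Q* = 64.2.
With the subsidy, sellers receive Ps = Pb + 17 for each unit, where Pb is the price buyers pay.
Supply in terms of Pb becomes Qs = -53 + 4(Pb + 17) = 15 + 4Pb. Setting this equal to demand: 240 - 6Pb = 15 + 4Pb, so Pb = 22.5.
Sellers receive Ps = 22.5 + 17 = 39.5; Q' = 240 − 6·22.5 = 105.
Government outlay = subsidy × quantity = 17 × 105 = 1785.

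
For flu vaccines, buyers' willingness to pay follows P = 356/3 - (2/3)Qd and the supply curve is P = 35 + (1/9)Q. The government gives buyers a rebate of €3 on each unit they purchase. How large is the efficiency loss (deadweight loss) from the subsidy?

Deadweight loss = 81/14

Pre-subsidy: 356/3 - (2/3)Q = 35 + (1/9)Q gives Q* = 753/7 and P* = 986/21.
With the rebate, buyers effectively pay Pb = Ps − 3, where Ps is the price sellers receive.
On the curves, Pb = 356/3 - (2/3)Q and Ps = 35 + (1/9)Q; the wedge Ps − Pb = 3 gives 35 + (1/9)Q − (356/3 - (2/3)Q) = 3, so Q' = 780/7.
Then Pb = 356/3 − (2/3)·(780/7) = 932/21 and Ps = 35 + (1/9)·(780/7) = 995/21.
The subsidy expands output by 780/7 − 753/7 = 27/7 past the efficient level; on those units the gap between marginal cost and willingness to pay runs from 0 up to 3.
DWL = ½ × 3 × 27/7 = 81/14.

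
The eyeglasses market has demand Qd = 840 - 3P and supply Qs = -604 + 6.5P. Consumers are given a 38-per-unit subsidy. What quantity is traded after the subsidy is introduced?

Pre-subsidy: 840 - 3P = -604 + 6.5P gives P* = 152, Q* = 384.
With the rebate, buyers effectively pay Pb = Ps − 38, where Ps is the price sellers receive.
Demand in terms of Ps becomes Qd = 840 − 3(Ps − 38) = 954 - 3Ps. Setting this equal to supply: 954 - 3Ps = -604 + 6.5Ps, so Ps = 164.
Buyers pay Pb = 164 − 38 = 126; Q' = -604 + 6.5·164 = 462.

Q' = 462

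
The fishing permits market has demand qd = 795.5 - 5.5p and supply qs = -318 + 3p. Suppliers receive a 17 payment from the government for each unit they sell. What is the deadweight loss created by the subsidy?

Deadweight loss = 280.5

Pre-subsidy: 795.5 - 5.5p = -318 + 3p gives p* = 131, q* = 75.
With the subsidy, sellers receive ps = pb + 17 for each unit, where pb is the price buyers pay.
Supply in terms of pb becomes qs = -318 + 3(pb + 17) = -267 + 3pb. Setting this equal to demand: 795.5 - 5.5pb = -267 + 3pb, so pb = 125.
Sellers receive ps = 125 + 17 = 142; q' = 795.5 − 5.5·125 = 108.
The subsidy expands output by 108 − 75 = 33 past the efficient level; on those units the gap between marginal cost and willingness to pay runs from 0 up to 17.
DWL = ½ × 17 × 33 = 280.5.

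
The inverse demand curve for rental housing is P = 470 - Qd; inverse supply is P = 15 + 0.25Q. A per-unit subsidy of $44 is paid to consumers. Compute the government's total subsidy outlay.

Pre-subsidy: 470 - Q = 15 + 0.25Q gives Q* = 364 and P* = 106.
With the rebate, buyers effectively pay Pb = Ps − 44, where Ps is the price sellers receive.
On the curves, Pb = 470 - Q and Ps = 15 + 0.25Q; the wedge Ps − Pb = 44 gives 15 + 0.25Q − (470 - Q) = 44, so Q' = 399.2.
Then Pb = 470 − 1·399.2 = 70.8 and Ps = 15 + 0.25·399.2 = 114.8.
Government outlay = subsidy × quantity = 44 × 399.2 = 17564.8.

Government cost = $17564.8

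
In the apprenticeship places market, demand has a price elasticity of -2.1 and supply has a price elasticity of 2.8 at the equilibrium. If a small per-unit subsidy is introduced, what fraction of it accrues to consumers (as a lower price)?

Consumer share = 4/7

For a small subsidy around the equilibrium, the benefit split depends on the relative slopes, which at a point are proportional to the elasticities.
Buyer share = εs/(εs + |εd|) = 2.8/(2.8 + 2.1) = 4/7; seller share = |εd|/(εs + |εd|) = 3/7.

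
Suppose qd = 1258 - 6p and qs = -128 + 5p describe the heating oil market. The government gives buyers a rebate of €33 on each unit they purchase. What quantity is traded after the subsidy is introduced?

Pre-subsidy: 1258 - 6p = -128 + 5p gives p* = 126, q* = 502.
With the rebate, buyers effectively pay pb = ps − 33, where ps is the price sellers receive.
Demand in terms of ps becomes qd = 1258 − 6(ps − 33) = 1456 - 6ps. Setting this equal to supply: 1456 - 6ps = -128 + 5ps, so ps = 144.
Buyers pay pb = 144 − 33 = 111; q' = -128 + 5·144 = 592.

q' = 592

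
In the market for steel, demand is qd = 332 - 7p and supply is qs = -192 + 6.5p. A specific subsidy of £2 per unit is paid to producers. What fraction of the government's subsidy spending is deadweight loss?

Pre-subsidy: 332 - 7p = -192 + 6.5p gives p* = 1048/27, q* = 1628/27.
With the subsidy, sellers receive ps = pb + 2 for each unit, where pb is the price buyers pay.
Supply in terms of pb becomes qs = -192 + 6.5(pb + 2) = -179 + 6.5pb. Setting this equal to demand: 332 - 7pb = -179 + 6.5pb, so pb = 1022/27.
Sellers receive ps = 1022/27 + 2 = 1076/27; q' = 332 − 7·(1022/27) = 1810/27.
ΔCS = ½(1628/27 + 1810/27)(1048/27 − 1022/27) = 4966/81; ΔPS = ½(1628/27 + 1810/27)(1076/27 − 1048/27) = 5348/81.
Government spending = 2 × 1810/27 = 3620/27.
DWL = ½ × 2 × (1810/27 − 1628/27) = 182/27; fraction = (182/27) / (3620/27) = 91/1810.

DWL / government spending = 91/1810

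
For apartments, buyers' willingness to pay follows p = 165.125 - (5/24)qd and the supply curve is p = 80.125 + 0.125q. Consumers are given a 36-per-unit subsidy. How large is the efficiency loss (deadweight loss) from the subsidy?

Pre-subsidy: 165.125 - (5/24)q = 80.125 + 0.125q gives q* = 255 and p* = 112.
With the rebate, buyers effectively pay pb = ps − 36, where ps is the price sellers receive.
On the curves, pb = 165.125 - (5/24)q and ps = 80.125 + 0.125q; the wedge ps − pb = 36 gives 80.125 + 0.125q − (165.125 - (5/24)q) = 36, so q' = 363.
Then pb = 165.125 − (5/24)·363 = 89.5 and ps = 80.125 + 0.125·363 = 125.5.
The subsidy expands output by 363 − 255 = 108 past the efficient level; on those units the gap between marginal cost and willingness to pay runs from 0 up to 36.
DWL = ½ × 36 × 108 = 1944.

Deadweight loss = 1944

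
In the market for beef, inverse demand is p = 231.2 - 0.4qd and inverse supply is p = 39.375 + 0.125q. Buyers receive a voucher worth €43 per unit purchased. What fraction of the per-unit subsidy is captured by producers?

Producer share = 5/21

Pre-subsidy: 231.2 - 0.4q = 39.375 + 0.125q gives q* = 7673/21 and p* = 1786/21.
With the rebate, buyers effectively pay pb = ps − 43, where ps is the price sellers receive.
On the curves, pb = 231.2 - 0.4q and ps = 39.375 + 0.125q; the wedge ps − pb = 43 gives 39.375 + 0.125q − (231.2 - 0.4q) = 43, so q' = 3131/7.
Then pb = 231.2 − 0.4·(3131/7) = 366/7 and ps = 39.375 + 0.125·(3131/7) = 667/7.
Buyers' price falls by p* − pb = 1786/21 − 366/7 = 688/21; sellers' price rises by ps − p* = 667/7 − 1786/21 = 215/21.
So producers capture (215/21)/43 = 5/21 of each unit of subsidy.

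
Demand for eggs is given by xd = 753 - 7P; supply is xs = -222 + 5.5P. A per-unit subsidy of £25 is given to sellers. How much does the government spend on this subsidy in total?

Pre-subsidy: 753 - 7P = -222 + 5.5P gives P* = 78, x* = 207.
With the subsidy, sellers receive Ps = Pb + 25 for each unit, where Pb is the price buyers pay.
Supply in terms of Pb becomes xs = -222 + 5.5(Pb + 25) = -84.5 + 5.5Pb. Setting this equal to demand: 753 - 7Pb = -84.5 + 5.5Pb, so Pb = 67.
Sellers receive Ps = 67 + 25 = 92; x' = 753 − 7·67 = 284.
Government outlay = subsidy × quantity = 25 × 284 = 7100.

Government cost = £7100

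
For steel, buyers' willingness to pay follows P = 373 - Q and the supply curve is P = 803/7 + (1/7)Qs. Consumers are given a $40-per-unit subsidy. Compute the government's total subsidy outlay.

Pre-subsidy: 373 - Q = 803/7 + (1/7)Q gives Q* = 226 and P* = 147.
With the rebate, buyers effectively pay Pb = Ps − 40, where Ps is the price sellers receive.
On the curves, Pb = 373 - Q and Ps = 803/7 + (1/7)Q; the wedge Ps − Pb = 40 gives 803/7 + (1/7)Q − (373 - Q) = 40, so Q' = 261.
Then Pb = 373 − 1·261 = 112 and Ps = 803/7 + (1/7)·261 = 152.
Government outlay = subsidy × quantity = 40 × 261 = 10440.

Government cost = $10440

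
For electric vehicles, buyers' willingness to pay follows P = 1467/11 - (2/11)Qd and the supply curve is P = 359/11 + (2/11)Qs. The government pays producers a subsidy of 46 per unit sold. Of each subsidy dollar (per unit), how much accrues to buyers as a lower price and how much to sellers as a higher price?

Buyers gain 23 per unit; sellers gain 23 per unit

Pre-subsidy: 1467/11 - (2/11)Q = 359/11 + (2/11)Q gives Q* = 277 and P* = 83.
With the subsidy, sellers receive Ps = Pb + 46 for each unit, where Pb is the price buyers pay.
On the curves, Pb = 1467/11 - (2/11)Q and Ps = 359/11 + (2/11)Q; the wedge Ps − Pb = 46 gives 359/11 + (2/11)Q − (1467/11 - (2/11)Q) = 46, so Q' = 403.5.
Then Pb = 1467/11 − (2/11)·403.5 = 60 and Ps = 359/11 + (2/11)·403.5 = 106.
Buyers' price falls by P* − Pb = 83 − 60 = 23; sellers' price rises by Ps − P* = 106 − 83 = 23.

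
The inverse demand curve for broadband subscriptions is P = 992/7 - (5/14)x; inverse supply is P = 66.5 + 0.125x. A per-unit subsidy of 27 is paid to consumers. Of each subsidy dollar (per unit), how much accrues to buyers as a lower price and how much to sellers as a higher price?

Buyers gain 20 per unit; sellers gain 7 per unit

Pre-subsidy: 992/7 - (5/14)x = 66.5 + 0.125x gives x* = 156 and P* = 86.
With the rebate, buyers effectively pay Pb = Ps − 27, where Ps is the price sellers receive.
On the curves, Pb = 992/7 - (5/14)x and Ps = 66.5 + 0.125x; the wedge Ps − Pb = 27 gives 66.5 + 0.125x − (992/7 - (5/14)x) = 27, so x' = 212.
Then Pb = 992/7 − (5/14)·212 = 66 and Ps = 66.5 + 0.125·212 = 93.
Buyers' price falls by P* − Pb = 86 − 66 = 20; sellers' price rises by Ps − P* = 93 − 86 = 7.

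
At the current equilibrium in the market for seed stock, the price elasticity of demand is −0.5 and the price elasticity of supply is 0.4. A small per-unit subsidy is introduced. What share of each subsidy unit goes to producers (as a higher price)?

Producer share = 5/9

For a small subsidy around the equilibrium, the benefit split depends on the relative slopes, which at a point are proportional to the elasticities.
Buyer share = εs/(εs + |εd|) = 0.4/(0.4 + 0.5) = 4/9; seller share = |εd|/(εs + |εd|) = 5/9.
So producers capture 5/9 of the subsidy.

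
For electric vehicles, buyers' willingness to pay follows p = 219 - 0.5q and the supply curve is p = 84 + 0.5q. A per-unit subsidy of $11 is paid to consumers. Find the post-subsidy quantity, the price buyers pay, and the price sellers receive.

q' = 146; buyers pay $146; sellers receive $157

Pre-subsidy: 219 - 0.5q = 84 + 0.5q gives q* = 135 and p* = 151.5.
With the rebate, buyers effectively pay pb = ps − 11, where ps is the price sellers receive.
On the curves, pb = 219 - 0.5q and ps = 84 + 0.5q; the wedge ps − pb = 11 gives 84 + 0.5q − (219 - 0.5q) = 11, so q' = 146.
Then pb = 219 − 0.5·146 = 146 and ps = 84 + 0.5·146 = 157.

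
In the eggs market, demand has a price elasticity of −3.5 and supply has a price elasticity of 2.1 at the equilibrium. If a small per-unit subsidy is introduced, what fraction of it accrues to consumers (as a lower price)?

Consumer share = 0.375

For a small subsidy around the equilibrium, the benefit split depends on the relative slopes, which at a point are proportional to the elasticities.
Buyer share = εs/(εs + |εd|) = 2.1/(2.1 + 3.5) = 0.375; seller share = |εd|/(εs + |εd|) = 0.625.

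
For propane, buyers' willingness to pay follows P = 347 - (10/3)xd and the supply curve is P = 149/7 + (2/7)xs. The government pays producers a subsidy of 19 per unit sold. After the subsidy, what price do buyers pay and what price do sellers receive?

Buyers pay 29.5; sellers receive 48.5

Pre-subsidy: 347 - (10/3)x = 149/7 + (2/7)x gives x* = 90 and P* = 47.
With the subsidy, sellers receive Ps = Pb + 19 for each unit, where Pb is the price buyers pay.
On the curves, Pb = 347 - (10/3)x and Ps = 149/7 + (2/7)x; the wedge Ps − Pb = 19 gives 149/7 + (2/7)x − (347 - (10/3)x) = 19, so x' = 95.25.
Then Pb = 347 − (10/3)·95.25 = 29.5 and Ps = 149/7 + (2/7)·95.25 = 48.5.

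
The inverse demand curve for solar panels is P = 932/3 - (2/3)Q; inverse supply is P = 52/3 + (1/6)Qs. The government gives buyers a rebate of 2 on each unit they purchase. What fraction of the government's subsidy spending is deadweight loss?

DWL / government spending = 3/886

Pre-subsidy: 932/3 - (2/3)Q = 52/3 + (1/6)Q gives Q* = 352 and P* = 76.
With the rebate, buyers effectively pay Pb = Ps − 2, where Ps is the price sellers receive.
On the curves, Pb = 932/3 - (2/3)Q and Ps = 52/3 + (1/6)Q; the wedge Ps − Pb = 2 gives 52/3 + (1/6)Q − (932/3 - (2/3)Q) = 2, so Q' = 354.4.
Then Pb = 932/3 − (2/3)·354.4 = 74.4 and Ps = 52/3 + (1/6)·354.4 = 76.4.
ΔCS = ½(352 + 354.4)(76 − 74.4) = 565.12; ΔPS = ½(352 + 354.4)(76.4 − 76) = 141.28.
Government spending = 2 × 354.4 = 708.8.
DWL = ½ × 2 × (354.4 − 352) = 2.4; fraction = 2.4 / 708.8 = 3/886.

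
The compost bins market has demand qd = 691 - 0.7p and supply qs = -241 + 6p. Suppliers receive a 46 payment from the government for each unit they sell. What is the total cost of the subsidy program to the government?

Pre-subsidy: 691 - 0.7p = -241 + 6p gives p* = 9320/67, q* = 39773/67.
With the subsidy, sellers receive ps = pb + 46 for each unit, where pb is the price buyers pay.
Supply in terms of pb becomes qs = -241 + 6(pb + 46) = 35 + 6pb. Setting this equal to demand: 691 - 0.7pb = 35 + 6pb, so pb = 6560/67.
Sellers receive ps = 6560/67 + 46 = 9642/67; q' = 691 − 0.7·(6560/67) = 41705/67.
Government outlay = subsidy × quantity = 46 × 41705/67 = 1918430/67.

Government cost = 1918430/67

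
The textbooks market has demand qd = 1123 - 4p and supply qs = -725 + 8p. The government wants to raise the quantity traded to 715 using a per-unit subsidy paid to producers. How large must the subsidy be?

At q = 715, invert demand for the buyer price: pb = (1123 − 715)/4 = 102; invert supply for the seller price: ps = (715 − (-725))/8 = 180.
The subsidy must fill the gap: s = ps − pb = 180 − 102 = 78.

Required subsidy s = 78 per unit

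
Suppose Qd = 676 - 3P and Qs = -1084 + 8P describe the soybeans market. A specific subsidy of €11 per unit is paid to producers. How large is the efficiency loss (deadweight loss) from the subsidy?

Deadweight loss = €132

Pre-subsidy: 676 - 3P = -1084 + 8P gives P* = 160, Q* = 196.
With the subsidy, sellers receive Ps = Pb + 11 for each unit, where Pb is the price buyers pay.
Supply in terms of Pb becomes Qs = -1084 + 8(Pb + 11) = -996 + 8Pb. Setting this equal to demand: 676 - 3Pb = -996 + 8Pb, so Pb = 152.
Sellers receive Ps = 152 + 11 = 163; Q' = 676 − 3·152 = 220.
The subsidy expands output by 220 − 196 = 24 past the efficient level; on those units the gap between marginal cost and willingness to pay runs from 0 up to 11.
DWL = ½ × 11 × 24 = 132.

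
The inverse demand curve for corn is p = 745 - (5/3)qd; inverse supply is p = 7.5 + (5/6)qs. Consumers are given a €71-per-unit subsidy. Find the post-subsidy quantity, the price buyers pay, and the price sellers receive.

q' = 323.4; buyers pay €206; sellers receive €277

Pre-subsidy: 745 - (5/3)q = 7.5 + (5/6)q gives q* = 295 and p* = 760/3.
With the rebate, buyers effectively pay pb = ps − 71, where ps is the price sellers receive.
On the curves, pb = 745 - (5/3)q and ps = 7.5 + (5/6)q; the wedge ps − pb = 71 gives 7.5 + (5/6)q − (745 - (5/3)q) = 71, so q' = 323.4.
Then pb = 745 − (5/3)·323.4 = 206 and ps = 7.5 + (5/6)·323.4 = 277.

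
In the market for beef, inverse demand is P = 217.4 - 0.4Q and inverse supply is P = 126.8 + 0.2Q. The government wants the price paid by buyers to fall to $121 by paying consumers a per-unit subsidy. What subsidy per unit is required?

At a buyer price of 121, quantity demanded is 543.5 − 2.5·121 = 241.
Sellers supply 241 only when they receive Ps = 126.8 + 0.2·241 = 175.
s = Ps − Pb = 175 − 121 = 54.

Required subsidy s = $54 per unit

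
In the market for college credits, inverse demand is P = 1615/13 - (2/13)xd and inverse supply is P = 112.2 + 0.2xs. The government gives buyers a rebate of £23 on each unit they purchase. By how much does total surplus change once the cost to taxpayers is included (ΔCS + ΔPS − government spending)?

Pre-subsidy: 1615/13 - (2/13)x = 112.2 + 0.2x gives x* = 34 and P* = 119.
With the rebate, buyers effectively pay Pb = Ps − 23, where Ps is the price sellers receive.
On the curves, Pb = 1615/13 - (2/13)x and Ps = 112.2 + 0.2x; the wedge Ps − Pb = 23 gives 112.2 + 0.2x − (1615/13 - (2/13)x) = 23, so x' = 99.
Then Pb = 1615/13 − (2/13)·99 = 109 and Ps = 112.2 + 0.2·99 = 132.
ΔCS = ½(34 + 99)(119 − 109) = 665; ΔPS = ½(34 + 99)(132 − 119) = 864.5.
Government spending = 23 × 99 = 2277.
Net change = 665 + 864.5 − 2277 = -747.5. The loss equals the DWL triangle ½·23·65.

Net change in total surplus = -£747.5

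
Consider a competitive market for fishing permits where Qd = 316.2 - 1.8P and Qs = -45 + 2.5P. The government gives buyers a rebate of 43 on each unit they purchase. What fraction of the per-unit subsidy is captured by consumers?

Consumer share = 25/43

Pre-subsidy: 316.2 - 1.8P = -45 + 2.5P gives P* = 84, Q* = 165.
With the rebate, buyers effectively pay Pb = Ps − 43, where Ps is the price sellers receive.
Demand in terms of Ps becomes Qd = 316.2 − 1.8(Ps − 43) = 393.6 - 1.8Ps. Setting this equal to supply: 393.6 - 1.8Ps = -45 + 2.5Ps, so Ps = 102.
Buyers pay Pb = 102 − 43 = 59; Q' = -45 + 2.5·102 = 210.
Buyers' price falls by P* − Pb = 84 − 59 = 25; sellers' price rises by Ps − P* = 102 − 84 = 18.
So consumers capture 25/43 = 25/43 of each unit of subsidy.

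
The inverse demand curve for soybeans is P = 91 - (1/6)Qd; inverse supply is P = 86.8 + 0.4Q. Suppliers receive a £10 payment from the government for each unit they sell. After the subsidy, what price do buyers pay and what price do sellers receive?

Pre-subsidy: 91 - (1/6)Q = 86.8 + 0.4Q gives Q* = 126/17 and P* = 1526/17.
With the subsidy, sellers receive Ps = Pb + 10 for each unit, where Pb is the price buyers pay.
On the curves, Pb = 91 - (1/6)Q and Ps = 86.8 + 0.4Q; the wedge Ps − Pb = 10 gives 86.8 + 0.4Q − (91 - (1/6)Q) = 10, so Q' = 426/17.
Then Pb = 91 − (1/6)·(426/17) = 1476/17 and Ps = 86.8 + 0.4·(426/17) = 1646/17.

Buyers pay 1476/17; sellers receive 1646/17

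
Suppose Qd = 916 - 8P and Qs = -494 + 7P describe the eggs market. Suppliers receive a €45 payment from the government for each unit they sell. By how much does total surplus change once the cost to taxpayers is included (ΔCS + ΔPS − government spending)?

Pre-subsidy: 916 - 8P = -494 + 7P gives P* = 94, Q* = 164.
With the subsidy, sellers receive Ps = Pb + 45 for each unit, where Pb is the price buyers pay.
Supply in terms of Pb becomes Qs = -494 + 7(Pb + 45) = -179 + 7Pb. Setting this equal to demand: 916 - 8Pb = -179 + 7Pb, so Pb = 73.
Sellers receive Ps = 73 + 45 = 118; Q' = 916 − 8·73 = 332.
ΔCS = ½(164 + 332)(94 − 73) = 5208; ΔPS = ½(164 + 332)(118 − 94) = 5952.
Government spending = 45 × 332 = 14940.
Net change = 5208 + 5952 − 14940 = -3780. The loss equals the DWL triangle ½·45·168.

Net change in total surplus = -€3780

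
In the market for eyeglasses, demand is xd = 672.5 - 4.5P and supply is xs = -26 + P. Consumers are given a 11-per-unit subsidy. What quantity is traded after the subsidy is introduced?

x' = 110

Pre-subsidy: 672.5 - 4.5P = -26 + P gives P* = 127, x* = 101.
With the rebate, buyers effectively pay Pb = Ps − 11, where Ps is the price sellers receive.
Demand in terms of Ps becomes xd = 672.5 − 4.5(Ps − 11) = 722 - 4.5Ps. Setting this equal to supply: 722 - 4.5Ps = -26 + Ps, so Ps = 136.
Buyers pay Pb = 136 − 11 = 125; x' = -26 + 1·136 = 110.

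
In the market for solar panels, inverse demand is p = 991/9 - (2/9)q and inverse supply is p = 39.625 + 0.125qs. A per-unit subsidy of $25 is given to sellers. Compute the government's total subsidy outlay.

Government cost = $6875

Pre-subsidy: 991/9 - (2/9)q = 39.625 + 0.125q gives q* = 203 and p* = 65.
With the subsidy, sellers receive ps = pb + 25 for each unit, where pb is the price buyers pay.
On the curves, pb = 991/9 - (2/9)q and ps = 39.625 + 0.125q; the wedge ps − pb = 25 gives 39.625 + 0.125q − (991/9 - (2/9)q) = 25, so q' = 275.
Then pb = 991/9 − (2/9)·275 = 49 and ps = 39.625 + 0.125·275 = 74.
Government outlay = subsidy × quantity = 25 × 275 = 6875.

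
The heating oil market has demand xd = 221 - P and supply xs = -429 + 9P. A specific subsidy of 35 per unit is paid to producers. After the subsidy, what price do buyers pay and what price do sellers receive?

Pre-subsidy: 221 - P = -429 + 9P gives P* = 65, x* = 156.
With the subsidy, sellers receive Ps = Pb + 35 for each unit, where Pb is the price buyers pay.
Supply in terms of Pb becomes xs = -429 + 9(Pb + 35) = -114 + 9Pb. Setting this equal to demand: 221 - Pb = -114 + 9Pb, so Pb = 33.5.
Sellers receive Ps = 33.5 + 35 = 68.5; x' = 221 − 1·33.5 = 187.5.

Buyers pay 33.5; sellers receive 68.5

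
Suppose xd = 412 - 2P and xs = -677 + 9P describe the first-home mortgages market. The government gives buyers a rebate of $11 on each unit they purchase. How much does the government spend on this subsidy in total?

Pre-subsidy: 412 - 2P = -677 + 9P gives P* = 99, x* = 214.
With the rebate, buyers effectively pay Pb = Ps − 11, where Ps is the price sellers receive.
Demand in terms of Ps becomes xd = 412 − 2(Ps − 11) = 434 - 2Ps. Setting this equal to supply: 434 - 2Ps = -677 + 9Ps, so Ps = 101.
Buyers pay Pb = 101 − 11 = 90; x' = -677 + 9·101 = 232.
Government outlay = subsidy × quantity = 11 × 232 = 2552.

Government cost = $2552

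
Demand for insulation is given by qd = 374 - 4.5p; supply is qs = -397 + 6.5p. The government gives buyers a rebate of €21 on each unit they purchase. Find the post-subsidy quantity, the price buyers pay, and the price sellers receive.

Pre-subsidy: 374 - 4.5p = -397 + 6.5p gives p* = 771/11, q* = 1289/22.
With the rebate, buyers effectively pay pb = ps − 21, where ps is the price sellers receive.
Demand in terms of ps becomes qd = 374 − 4.5(ps − 21) = 468.5 - 4.5ps. Setting this equal to supply: 468.5 - 4.5ps = -397 + 6.5ps, so ps = 1731/22.
Buyers pay pb = 1731/22 − 21 = 1269/22; q' = -397 + 6.5·(1731/22) = 5035/44.

q' = 5035/44; buyers pay 1269/22; sellers receive 1731/22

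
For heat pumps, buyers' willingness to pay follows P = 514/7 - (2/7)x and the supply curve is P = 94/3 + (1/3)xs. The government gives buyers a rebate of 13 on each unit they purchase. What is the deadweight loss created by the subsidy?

Deadweight loss = 136.5

Pre-subsidy: 514/7 - (2/7)x = 94/3 + (1/3)x gives x* = 68 and P* = 54.
With the rebate, buyers effectively pay Pb = Ps − 13, where Ps is the price sellers receive.
On the curves, Pb = 514/7 - (2/7)x and Ps = 94/3 + (1/3)x; the wedge Ps − Pb = 13 gives 94/3 + (1/3)x − (514/7 - (2/7)x) = 13, so x' = 89.
Then Pb = 514/7 − (2/7)·89 = 48 and Ps = 94/3 + (1/3)·89 = 61.
The subsidy expands output by 89 − 68 = 21 past the efficient level; on those units the gap between marginal cost and willingness to pay runs from 0 up to 13.
DWL = ½ × 13 × 21 = 136.5.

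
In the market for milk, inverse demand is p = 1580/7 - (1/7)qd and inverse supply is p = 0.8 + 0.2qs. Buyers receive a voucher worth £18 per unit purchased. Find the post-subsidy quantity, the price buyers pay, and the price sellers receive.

q' = 708.5; buyers pay £124.5; sellers receive £142.5

Pre-subsidy: 1580/7 - (1/7)q = 0.8 + 0.2q gives q* = 656 and p* = 132.
With the rebate, buyers effectively pay pb = ps − 18, where ps is the price sellers receive.
On the curves, pb = 1580/7 - (1/7)q and ps = 0.8 + 0.2q; the wedge ps − pb = 18 gives 0.8 + 0.2q − (1580/7 - (1/7)q) = 18, so q' = 708.5.
Then pb = 1580/7 − (1/7)·708.5 = 124.5 and ps = 0.8 + 0.2·708.5 = 142.5.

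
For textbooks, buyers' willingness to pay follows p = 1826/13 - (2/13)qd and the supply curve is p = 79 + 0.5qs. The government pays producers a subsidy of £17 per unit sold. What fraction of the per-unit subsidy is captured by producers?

Pre-subsidy: 1826/13 - (2/13)q = 79 + 0.5q gives q* = 94 and p* = 126.
With the subsidy, sellers receive ps = pb + 17 for each unit, where pb is the price buyers pay.
On the curves, pb = 1826/13 - (2/13)q and ps = 79 + 0.5q; the wedge ps − pb = 17 gives 79 + 0.5q − (1826/13 - (2/13)q) = 17, so q' = 120.
Then pb = 1826/13 − (2/13)·120 = 122 and ps = 79 + 0.5·120 = 139.
Buyers' price falls by p* − pb = 126 − 122 = 4; sellers' price rises by ps − p* = 139 − 126 = 13.
So producers capture 13/17 = 13/17 of each unit of subsidy.

Producer share = 13/17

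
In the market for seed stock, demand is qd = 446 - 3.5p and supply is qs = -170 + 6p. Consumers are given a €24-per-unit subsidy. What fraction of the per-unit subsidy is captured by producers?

Pre-subsidy: 446 - 3.5p = -170 + 6p gives p* = 1232/19, q* = 4162/19.
With the rebate, buyers effectively pay pb = ps − 24, where ps is the price sellers receive.
Demand in terms of ps becomes qd = 446 − 3.5(ps − 24) = 530 - 3.5ps. Setting this equal to supply: 530 - 3.5ps = -170 + 6ps, so ps = 1400/19.
Buyers pay pb = 1400/19 − 24 = 944/19; q' = -170 + 6·(1400/19) = 5170/19.
Buyers' price falls by p* − pb = 1232/19 − 944/19 = 288/19; sellers' price rises by ps − p* = 1400/19 − 1232/19 = 168/19.
So producers capture (168/19)/24 = 7/19 of each unit of subsidy.

Producer share = 7/19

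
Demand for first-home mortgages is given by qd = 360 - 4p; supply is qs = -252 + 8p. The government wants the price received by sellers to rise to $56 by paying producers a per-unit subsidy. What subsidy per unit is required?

Required subsidy s = $15 per unit

At a seller price of 56, quantity supplied is -252 + 8·56 = 196.
Buyers absorb 196 only when they pay pb with 360 − 4·pb = 196, i.e. pb = 41.
s = ps − pb = 56 − 41 = 15.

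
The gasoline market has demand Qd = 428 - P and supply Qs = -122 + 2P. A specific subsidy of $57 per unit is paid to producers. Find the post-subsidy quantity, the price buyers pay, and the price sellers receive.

Q' = 848/3; buyers pay 436/3; sellers receive 607/3

Pre-subsidy: 428 - P = -122 + 2P gives P* = 550/3, Q* = 734/3.
With the subsidy, sellers receive Ps = Pb + 57 for each unit, where Pb is the price buyers pay.
Supply in terms of Pb becomes Qs = -122 + 2(Pb + 57) = -8 + 2Pb. Setting this equal to demand: 428 - Pb = -8 + 2Pb, so Pb = 436/3.
Sellers receive Ps = 436/3 + 57 = 607/3; Q' = 428 − 1·(436/3) = 848/3.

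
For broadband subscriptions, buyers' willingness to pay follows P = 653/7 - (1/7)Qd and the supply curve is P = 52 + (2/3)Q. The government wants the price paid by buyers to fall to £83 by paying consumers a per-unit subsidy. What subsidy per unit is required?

Required subsidy s = £17 per unit

At a buyer price of 83, quantity demanded is 653 − 7·83 = 72.
Sellers supply 72 only when they receive Ps = 52 + (2/3)·72 = 100.
s = Ps − Pb = 100 − 83 = 17.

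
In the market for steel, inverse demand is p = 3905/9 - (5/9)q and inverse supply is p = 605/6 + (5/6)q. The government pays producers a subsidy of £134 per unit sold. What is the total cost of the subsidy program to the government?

Pre-subsidy: 3905/9 - (5/9)q = 605/6 + (5/6)q gives q* = 239.8 and p* = 902/3.
With the subsidy, sellers receive ps = pb + 134 for each unit, where pb is the price buyers pay.
On the curves, pb = 3905/9 - (5/9)q and ps = 605/6 + (5/6)q; the wedge ps − pb = 134 gives 605/6 + (5/6)q − (3905/9 - (5/9)q) = 134, so q' = 336.28.
Then pb = 3905/9 − (5/9)·336.28 = 3706/15 and ps = 605/6 + (5/6)·336.28 = 5716/15.
Government outlay = subsidy × quantity = 134 × 336.28 = 45061.52.

Government cost = £45061.52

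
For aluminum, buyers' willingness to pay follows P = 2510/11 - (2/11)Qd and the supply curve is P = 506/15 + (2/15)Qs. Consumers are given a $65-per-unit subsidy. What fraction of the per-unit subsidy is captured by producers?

Producer share = 11/26

Pre-subsidy: 2510/11 - (2/11)Q = 506/15 + (2/15)Q gives Q* = 617 and P* = 116.
With the rebate, buyers effectively pay Pb = Ps − 65, where Ps is the price sellers receive.
On the curves, Pb = 2510/11 - (2/11)Q and Ps = 506/15 + (2/15)Q; the wedge Ps − Pb = 65 gives 506/15 + (2/15)Q − (2510/11 - (2/11)Q) = 65, so Q' = 823.25.
Then Pb = 2510/11 − (2/11)·823.25 = 78.5 and Ps = 506/15 + (2/15)·823.25 = 143.5.
Buyers' price falls by P* − Pb = 116 − 78.5 = 37.5; sellers' price rises by Ps − P* = 143.5 − 116 = 27.5.
So producers capture 27.5/65 = 11/26 of each unit of subsidy.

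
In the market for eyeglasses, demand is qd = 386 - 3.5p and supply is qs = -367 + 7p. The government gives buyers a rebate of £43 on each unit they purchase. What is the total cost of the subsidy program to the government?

Government cost = 30358/3

Pre-subsidy: 386 - 3.5p = -367 + 7p gives p* = 502/7, q* = 135.
With the rebate, buyers effectively pay pb = ps − 43, where ps is the price sellers receive.
Demand in terms of ps becomes qd = 386 − 3.5(ps − 43) = 536.5 - 3.5ps. Setting this equal to supply: 536.5 - 3.5ps = -367 + 7ps, so ps = 1807/21.
Buyers pay pb = 1807/21 − 43 = 904/21; q' = -367 + 7·(1807/21) = 706/3.
Government outlay = subsidy × quantity = 43 × 706/3 = 30358/3.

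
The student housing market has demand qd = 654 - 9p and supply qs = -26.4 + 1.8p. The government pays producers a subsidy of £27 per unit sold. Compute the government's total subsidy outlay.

Government cost = £3442.5

Pre-subsidy: 654 - 9p = -26.4 + 1.8p gives p* = 63, q* = 87.
With the subsidy, sellers receive ps = pb + 27 for each unit, where pb is the price buyers pay.
Supply in terms of pb becomes qs = -26.4 + 1.8(pb + 27) = 22.2 + 1.8pb. Setting this equal to demand: 654 - 9pb = 22.2 + 1.8pb, so pb = 58.5.
Sellers receive ps = 58.5 + 27 = 85.5; q' = 654 − 9·58.5 = 127.5.
Government outlay = subsidy × quantity = 27 × 127.5 = 3442.5.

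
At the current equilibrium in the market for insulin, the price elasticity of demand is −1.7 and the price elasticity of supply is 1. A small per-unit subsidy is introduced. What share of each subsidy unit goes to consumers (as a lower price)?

For a small subsidy around the equilibrium, the benefit split depends on the relative slopes, which at a point are proportional to the elasticities.
Buyer share = εs/(εs + |εd|) = 1/(1 + 1.7) = 10/27; seller share = |εd|/(εs + |εd|) = 17/27.

Consumer share = 10/27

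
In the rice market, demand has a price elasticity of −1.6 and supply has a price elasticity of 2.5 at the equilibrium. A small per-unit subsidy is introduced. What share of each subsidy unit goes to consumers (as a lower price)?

Consumer share = 25/41

For a small subsidy around the equilibrium, the benefit split depends on the relative slopes, which at a point are proportional to the elasticities.
Buyer share = εs/(εs + |εd|) = 2.5/(2.5 + 1.6) = 25/41; seller share = |εd|/(εs + |εd|) = 16/41.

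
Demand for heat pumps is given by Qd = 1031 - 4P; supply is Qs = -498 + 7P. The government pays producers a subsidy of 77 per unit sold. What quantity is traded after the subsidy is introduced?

Q' = 671

Pre-subsidy: 1031 - 4P = -498 + 7P gives P* = 139, Q* = 475.
With the subsidy, sellers receive Ps = Pb + 77 for each unit, where Pb is the price buyers pay.
Supply in terms of Pb becomes Qs = -498 + 7(Pb + 77) = 41 + 7Pb. Setting this equal to demand: 1031 - 4Pb = 41 + 7Pb, so Pb = 90.
Sellers receive Ps = 90 + 77 = 167; Q' = 1031 − 4·90 = 671.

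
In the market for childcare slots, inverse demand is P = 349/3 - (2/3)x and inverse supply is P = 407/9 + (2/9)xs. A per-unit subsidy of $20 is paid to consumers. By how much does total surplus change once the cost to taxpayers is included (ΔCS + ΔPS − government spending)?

Pre-subsidy: 349/3 - (2/3)x = 407/9 + (2/9)x gives x* = 80 and P* = 63.
With the rebate, buyers effectively pay Pb = Ps − 20, where Ps is the price sellers receive.
On the curves, Pb = 349/3 - (2/3)x and Ps = 407/9 + (2/9)x; the wedge Ps − Pb = 20 gives 407/9 + (2/9)x − (349/3 - (2/3)x) = 20, so x' = 102.5.
Then Pb = 349/3 − (2/3)·102.5 = 48 and Ps = 407/9 + (2/9)·102.5 = 68.
ΔCS = ½(80 + 102.5)(63 − 48) = 1368.75; ΔPS = ½(80 + 102.5)(68 − 63) = 456.25.
Government spending = 20 × 102.5 = 2050.
Net change = 1368.75 + 456.25 − 2050 = -225. The loss equals the DWL triangle ½·20·22.5.

Net change in total surplus = -$225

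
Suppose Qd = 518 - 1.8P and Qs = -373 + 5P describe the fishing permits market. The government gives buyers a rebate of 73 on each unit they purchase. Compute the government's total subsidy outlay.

Pre-subsidy: 518 - 1.8P = -373 + 5P gives P* = 4455/34, Q* = 9593/34.
With the rebate, buyers effectively pay Pb = Ps − 73, where Ps is the price sellers receive.
Demand in terms of Ps becomes Qd = 518 − 1.8(Ps − 73) = 649.4 - 1.8Ps. Setting this equal to supply: 649.4 - 1.8Ps = -373 + 5Ps, so Ps = 2556/17.
Buyers pay Pb = 2556/17 − 73 = 1315/17; Q' = -373 + 5·(2556/17) = 6439/17.
Government outlay = subsidy × quantity = 73 × 6439/17 = 470047/17.

Government cost = 470047/17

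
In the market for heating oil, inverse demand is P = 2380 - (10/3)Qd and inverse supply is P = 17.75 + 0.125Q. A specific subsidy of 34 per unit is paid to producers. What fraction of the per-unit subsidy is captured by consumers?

Pre-subsidy: 2380 - (10/3)Q = 17.75 + 0.125Q gives Q* = 56694/83 and P* = 8560/83.
With the subsidy, sellers receive Ps = Pb + 34 for each unit, where Pb is the price buyers pay.
On the curves, Pb = 2380 - (10/3)Q and Ps = 17.75 + 0.125Q; the wedge Ps − Pb = 34 gives 17.75 + 0.125Q − (2380 - (10/3)Q) = 34, so Q' = 57510/83.
Then Pb = 2380 − (10/3)·(57510/83) = 5840/83 and Ps = 17.75 + 0.125·(57510/83) = 8662/83.
Buyers' price falls by P* − Pb = 8560/83 − 5840/83 = 2720/83; sellers' price rises by Ps − P* = 8662/83 − 8560/83 = 102/83.
So consumers capture (2720/83)/34 = 80/83 of each unit of subsidy.

Consumer share = 80/83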